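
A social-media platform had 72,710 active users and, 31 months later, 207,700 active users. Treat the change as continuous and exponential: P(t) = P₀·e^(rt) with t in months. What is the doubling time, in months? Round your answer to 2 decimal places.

r = ln(207700/72710) / 31 = ln(2.85655) / 31 ≈ 0.033859 per month
doubling time = ln 2 / |r| = 0.69315 / 0.033859

doubling time ≈ 20.47 months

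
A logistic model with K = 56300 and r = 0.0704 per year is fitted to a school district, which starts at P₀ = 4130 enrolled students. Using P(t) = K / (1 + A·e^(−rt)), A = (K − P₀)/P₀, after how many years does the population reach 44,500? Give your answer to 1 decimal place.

t ≈ 54.9 years

A = (56300 − 4130)/4130 = 12.63196
44500 = 56300/(1 + 12.63196·e^(−0.0704t)) → 1 + 12.63196·e^(−0.0704t) = 1.26517
e^(−0.0704t) = 0.020992 → t = ln(47.63748)/0.0704 = 3.86362/0.0704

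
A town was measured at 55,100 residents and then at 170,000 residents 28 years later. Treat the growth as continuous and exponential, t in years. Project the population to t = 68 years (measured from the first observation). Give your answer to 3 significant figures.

≈ 850,000 residents

r = ln(170000/55100) / 28 ≈ 0.040237 per year
P(68) = 55100 · e^(0.040237·68) = 55100 · 15.42743 ≈ 850051.22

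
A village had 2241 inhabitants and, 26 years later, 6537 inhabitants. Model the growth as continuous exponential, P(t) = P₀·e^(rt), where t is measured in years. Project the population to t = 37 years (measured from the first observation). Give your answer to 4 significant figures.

≈ 10,280 inhabitants

r = ln(6537/2241) / 26 ≈ 0.041175 per year
P(37) = 2241 · e^(0.041175·37) = 2241 · 4.58818 ≈ 10282.11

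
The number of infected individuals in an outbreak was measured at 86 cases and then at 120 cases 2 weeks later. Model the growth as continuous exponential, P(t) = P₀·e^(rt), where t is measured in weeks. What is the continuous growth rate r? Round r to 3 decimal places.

r ≈ 0.167 per week

120 = 86 · e^(r·2)
e^(2r) = 120/86 = 1.39535
r = ln(1.39535) / 2 = 0.33314 / 2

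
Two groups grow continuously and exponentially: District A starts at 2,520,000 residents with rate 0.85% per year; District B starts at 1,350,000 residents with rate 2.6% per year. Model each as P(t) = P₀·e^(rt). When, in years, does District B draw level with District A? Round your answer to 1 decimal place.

2520000·e^(0.0085t) = 1350000·e^(0.026t)
2520000/1350000 = e^((0.026 − 0.0085)t) → ln(1.86667) = 0.0175·t
t = 0.62415 / 0.0175

t ≈ 35.7 years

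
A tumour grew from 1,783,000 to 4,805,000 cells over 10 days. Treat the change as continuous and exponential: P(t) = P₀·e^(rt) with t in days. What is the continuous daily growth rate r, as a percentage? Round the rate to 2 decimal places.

4805000 = 1783000 · e^(r·10)
e^(10r) = 4805000/1783000 = 2.6949
r = ln(2.6949) / 10 = 0.99136 / 10

r ≈ 9.91% per day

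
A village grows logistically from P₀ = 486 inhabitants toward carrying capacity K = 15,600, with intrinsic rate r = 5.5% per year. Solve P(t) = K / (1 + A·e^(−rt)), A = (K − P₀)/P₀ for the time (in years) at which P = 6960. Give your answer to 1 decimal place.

A = (15600 − 486)/486 = 31.09877
6960 = 15600/(1 + 31.09877·e^(−0.055t)) → 1 + 31.09877·e^(−0.055t) = 2.24138
e^(−0.055t) = 0.039917 → t = ln(25.05178)/0.055 = 3.22095/0.055

t ≈ 58.6 years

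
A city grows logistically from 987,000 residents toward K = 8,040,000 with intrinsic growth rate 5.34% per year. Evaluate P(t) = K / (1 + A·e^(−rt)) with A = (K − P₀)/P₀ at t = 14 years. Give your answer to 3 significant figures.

≈ 1,830,000 residents

A = (8040000 − 987000)/987000 = 7.1459
P(14) = 8040000 / (1 + 7.1459·e^(−0.0534·14)) = 8040000 / (1 + 7.1459·0.473502)
= 8040000 / 4.38359 ≈ 1834111.69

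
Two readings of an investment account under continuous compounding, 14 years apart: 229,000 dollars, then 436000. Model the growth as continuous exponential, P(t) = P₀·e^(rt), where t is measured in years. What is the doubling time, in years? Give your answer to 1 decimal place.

doubling time ≈ 15.1 years

r = ln(436000/229000) / 14 = ln(1.90393) / 14 ≈ 0.045994 per year
doubling time = ln 2 / |r| = 0.69315 / 0.045994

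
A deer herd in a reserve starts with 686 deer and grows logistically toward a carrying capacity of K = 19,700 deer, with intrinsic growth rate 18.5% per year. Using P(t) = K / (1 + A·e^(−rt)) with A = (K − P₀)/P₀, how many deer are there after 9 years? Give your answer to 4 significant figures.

A = (19700 − 686)/686 = 27.7172
P(9) = 19700 / (1 + 27.7172·e^(−0.185·9)) = 19700 / (1 + 27.7172·0.189191)
= 19700 / 6.24384 ≈ 3155.11

≈ 3,155 deer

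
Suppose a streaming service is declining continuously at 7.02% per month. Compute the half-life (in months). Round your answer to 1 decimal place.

half-life = ln(2) / |r| = 0.69315 / 0.0702

half-life ≈ 9.9 months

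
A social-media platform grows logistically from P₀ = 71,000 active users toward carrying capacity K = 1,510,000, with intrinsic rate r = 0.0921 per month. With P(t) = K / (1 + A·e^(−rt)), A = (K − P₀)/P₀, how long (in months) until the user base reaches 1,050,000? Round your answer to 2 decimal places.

t ≈ 41.63 months

A = (1510000 − 71000)/71000 = 20.26761
1050000 = 1510000/(1 + 20.26761·e^(−0.0921t)) → 1 + 20.26761·e^(−0.0921t) = 1.4381
e^(−0.0921t) = 0.021616 → t = ln(46.26301)/0.0921 = 3.83434/0.0921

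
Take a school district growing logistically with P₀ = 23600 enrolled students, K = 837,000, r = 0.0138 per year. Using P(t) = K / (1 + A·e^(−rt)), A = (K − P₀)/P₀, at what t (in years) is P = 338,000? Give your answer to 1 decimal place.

A = (837000 − 23600)/23600 = 34.4661
338000 = 837000/(1 + 34.4661·e^(−0.0138t)) → 1 + 34.4661·e^(−0.0138t) = 2.47633
e^(−0.0138t) = 0.042834 → t = ln(23.34578)/0.0138 = 3.15042/0.0138

t ≈ 228.3 years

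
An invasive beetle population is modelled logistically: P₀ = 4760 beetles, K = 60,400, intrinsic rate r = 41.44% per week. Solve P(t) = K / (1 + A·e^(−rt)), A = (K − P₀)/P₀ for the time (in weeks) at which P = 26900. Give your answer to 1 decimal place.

t ≈ 5.4 weeks

A = (60400 − 4760)/4760 = 11.68908
26900 = 60400/(1 + 11.68908·e^(−0.4144t)) → 1 + 11.68908·e^(−0.4144t) = 2.24535
e^(−0.4144t) = 0.10654 → t = ln(9.38615)/0.4144 = 2.23924/0.4144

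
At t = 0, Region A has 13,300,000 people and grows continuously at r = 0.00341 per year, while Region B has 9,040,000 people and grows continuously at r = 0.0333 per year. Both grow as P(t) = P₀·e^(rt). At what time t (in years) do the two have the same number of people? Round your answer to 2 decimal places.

t ≈ 12.92 years

13300000·e^(0.00341t) = 9040000·e^(0.0333t)
13300000/9040000 = e^((0.0333 − 0.00341)t) → ln(1.47124) = 0.02989·t
t = 0.3861 / 0.02989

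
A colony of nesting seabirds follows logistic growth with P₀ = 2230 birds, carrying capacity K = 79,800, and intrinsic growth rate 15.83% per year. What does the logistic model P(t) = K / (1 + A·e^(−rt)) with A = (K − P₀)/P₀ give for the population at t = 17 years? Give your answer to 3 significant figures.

≈ 23,800 birds

A = (79800 − 2230)/2230 = 34.78475
P(17) = 79800 / (1 + 34.78475·e^(−0.1583·17)) = 79800 / (1 + 34.78475·0.067806)
= 79800 / 3.35863 ≈ 23759.72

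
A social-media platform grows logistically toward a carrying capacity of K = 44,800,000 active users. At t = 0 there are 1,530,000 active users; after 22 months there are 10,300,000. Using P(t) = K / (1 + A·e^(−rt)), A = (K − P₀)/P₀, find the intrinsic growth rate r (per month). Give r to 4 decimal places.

r ≈ 0.0970 per month

A = (44800000 − 1530000)/1530000 = 28.28105
10300000 = 44800000/(1 + 28.28105·e^(−r·22)) → e^(−22r) = (4.34951 − 1)/28.28105 = 0.118437
r = −ln(0.118437)/22 = 2.13338/22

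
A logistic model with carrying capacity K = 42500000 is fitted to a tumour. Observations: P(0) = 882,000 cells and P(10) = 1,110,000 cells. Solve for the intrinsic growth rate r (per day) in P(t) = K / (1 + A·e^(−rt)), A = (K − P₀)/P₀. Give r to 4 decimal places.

A = (42500000 − 882000)/882000 = 47.18594
1110000 = 42500000/(1 + 47.18594·e^(−r·10)) → e^(−10r) = (38.28829 − 1)/47.18594 = 0.790241
r = −ln(0.790241)/10 = 0.23542/10

r ≈ 0.0235 per day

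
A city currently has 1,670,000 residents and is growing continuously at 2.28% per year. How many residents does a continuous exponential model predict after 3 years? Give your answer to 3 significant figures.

≈ 1,790,000 residents

P(3) = 1670000 · e^(0.0228·3) = 1670000 · e^(0.0684)
= 1670000 · 1.07079 ≈ 1788225.21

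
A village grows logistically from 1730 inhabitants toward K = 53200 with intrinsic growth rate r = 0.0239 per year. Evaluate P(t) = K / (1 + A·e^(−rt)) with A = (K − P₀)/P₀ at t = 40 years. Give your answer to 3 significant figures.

≈ 4,280 inhabitants

A = (53200 − 1730)/1730 = 29.75145
P(40) = 53200 / (1 + 29.75145·e^(−0.0239·40)) = 53200 / (1 + 29.75145·0.384428)
= 53200 / 12.43727 ≈ 4277.46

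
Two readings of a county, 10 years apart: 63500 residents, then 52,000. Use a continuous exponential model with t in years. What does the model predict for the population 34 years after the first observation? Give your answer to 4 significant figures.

≈ 32,190 residents

r = ln(52000/63500) / 10 ≈ -0.01998 per year
P(34) = 63500 · e^(-0.01998·34) = 63500 · 0.50697 ≈ 32192.48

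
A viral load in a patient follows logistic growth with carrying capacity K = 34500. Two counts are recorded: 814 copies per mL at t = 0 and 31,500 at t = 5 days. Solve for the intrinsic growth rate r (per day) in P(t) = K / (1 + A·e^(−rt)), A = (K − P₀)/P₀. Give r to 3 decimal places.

A = (34500 − 814)/814 = 41.38329
31500 = 34500/(1 + 41.38329·e^(−r·5)) → e^(−5r) = (1.09524 − 1)/41.38329 = 0.002301
r = −ln(0.002301)/5 = 6.07425/5

r ≈ 1.215 per day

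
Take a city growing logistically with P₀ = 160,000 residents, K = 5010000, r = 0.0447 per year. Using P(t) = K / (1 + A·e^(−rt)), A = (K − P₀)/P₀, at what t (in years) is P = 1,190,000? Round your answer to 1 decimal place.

A = (5010000 − 160000)/160000 = 30.3125
1190000 = 5010000/(1 + 30.3125·e^(−0.0447t)) → 1 + 30.3125·e^(−0.0447t) = 4.21008
e^(−0.0447t) = 0.1059 → t = ln(9.4429)/0.0447 = 2.24526/0.0447

t ≈ 50.2 years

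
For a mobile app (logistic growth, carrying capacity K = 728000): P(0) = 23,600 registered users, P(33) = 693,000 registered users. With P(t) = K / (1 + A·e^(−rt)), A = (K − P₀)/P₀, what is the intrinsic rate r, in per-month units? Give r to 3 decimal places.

r ≈ 0.193 per month

A = (728000 − 23600)/23600 = 29.84746
693000 = 728000/(1 + 29.84746·e^(−r·33)) → e^(−33r) = (1.05051 − 1)/29.84746 = 0.001692
r = −ln(0.001692)/33 = 6.38178/33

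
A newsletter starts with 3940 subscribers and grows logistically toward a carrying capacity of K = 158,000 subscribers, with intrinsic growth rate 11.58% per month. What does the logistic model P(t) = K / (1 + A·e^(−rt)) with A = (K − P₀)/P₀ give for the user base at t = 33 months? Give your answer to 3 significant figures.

A = (158000 − 3940)/3940 = 39.10152
P(33) = 158000 / (1 + 39.10152·e^(−0.1158·33)) = 158000 / (1 + 39.10152·0.021897)
= 158000 / 1.85621 ≈ 85119.64

≈ 85,100 subscribers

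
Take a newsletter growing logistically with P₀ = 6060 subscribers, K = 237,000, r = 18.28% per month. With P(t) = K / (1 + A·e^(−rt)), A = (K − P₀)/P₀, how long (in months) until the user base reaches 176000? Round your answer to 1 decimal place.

t ≈ 25.7 months

A = (237000 − 6060)/6060 = 38.10891
176000 = 237000/(1 + 38.10891·e^(−0.1828t)) → 1 + 38.10891·e^(−0.1828t) = 1.34659
e^(−0.1828t) = 0.009095 → t = ln(109.95358)/0.1828 = 4.70006/0.1828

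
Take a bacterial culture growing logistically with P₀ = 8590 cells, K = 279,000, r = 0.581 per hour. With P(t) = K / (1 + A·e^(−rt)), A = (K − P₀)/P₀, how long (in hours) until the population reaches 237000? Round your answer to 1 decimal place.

A = (279000 − 8590)/8590 = 31.47963
237000 = 279000/(1 + 31.47963·e^(−0.581t)) → 1 + 31.47963·e^(−0.581t) = 1.17722
e^(−0.581t) = 0.00563 → t = ln(177.63504)/0.581 = 5.17973/0.581

t ≈ 8.9 hours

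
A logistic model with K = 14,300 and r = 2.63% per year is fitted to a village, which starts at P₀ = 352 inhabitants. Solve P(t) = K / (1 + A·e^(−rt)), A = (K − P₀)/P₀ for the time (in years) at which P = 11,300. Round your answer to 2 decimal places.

t ≈ 190.33 years

A = (14300 − 352)/352 = 39.625
11300 = 14300/(1 + 39.625·e^(−0.0263t)) → 1 + 39.625·e^(−0.0263t) = 1.26549
e^(−0.0263t) = 0.0067 → t = ln(149.25417)/0.0263 = 5.00565/0.0263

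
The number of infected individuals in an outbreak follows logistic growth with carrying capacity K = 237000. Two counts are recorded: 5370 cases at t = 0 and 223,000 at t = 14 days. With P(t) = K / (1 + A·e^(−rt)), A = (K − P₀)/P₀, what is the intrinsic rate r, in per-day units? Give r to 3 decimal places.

A = (237000 − 5370)/5370 = 43.13408
223000 = 237000/(1 + 43.13408·e^(−r·14)) → e^(−14r) = (1.06278 − 1)/43.13408 = 0.001455
r = −ln(0.001455)/14 = 6.53243/14

r ≈ 0.467 per day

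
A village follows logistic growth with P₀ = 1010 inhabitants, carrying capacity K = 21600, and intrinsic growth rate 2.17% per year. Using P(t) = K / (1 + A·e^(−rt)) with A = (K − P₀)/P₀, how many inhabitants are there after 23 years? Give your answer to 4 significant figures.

≈ 1,615 inhabitants

A = (21600 − 1010)/1010 = 20.38614
P(23) = 21600 / (1 + 20.38614·e^(−0.0217·23)) = 21600 / (1 + 20.38614·0.607077)
= 21600 / 13.37595 ≈ 1614.84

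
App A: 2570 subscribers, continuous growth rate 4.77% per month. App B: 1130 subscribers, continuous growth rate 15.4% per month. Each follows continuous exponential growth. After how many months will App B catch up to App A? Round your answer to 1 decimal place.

t ≈ 7.7 months

2570·e^(0.0477t) = 1130·e^(0.154t)
2570/1130 = e^((0.154 − 0.0477)t) → ln(2.27434) = 0.1063·t
t = 0.82169 / 0.1063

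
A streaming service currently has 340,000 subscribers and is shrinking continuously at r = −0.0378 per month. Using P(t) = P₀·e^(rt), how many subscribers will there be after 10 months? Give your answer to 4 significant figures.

P(10) = 340000 · e^(-0.0378·10) = 340000 · e^(-0.378)
= 340000 · 0.68523 ≈ 232978.37

≈ 233,000 subscribers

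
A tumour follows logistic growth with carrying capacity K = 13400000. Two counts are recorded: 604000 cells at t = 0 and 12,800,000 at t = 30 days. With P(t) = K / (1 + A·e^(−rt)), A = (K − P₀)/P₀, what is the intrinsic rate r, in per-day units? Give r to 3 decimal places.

A = (13400000 − 604000)/604000 = 21.18543
12800000 = 13400000/(1 + 21.18543·e^(−r·30)) → e^(−30r) = (1.04688 − 1)/21.18543 = 0.002213
r = −ln(0.002213)/30 = 6.11358/30

r ≈ 0.204 per day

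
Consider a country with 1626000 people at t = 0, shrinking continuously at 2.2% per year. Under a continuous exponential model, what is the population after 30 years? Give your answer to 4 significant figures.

P(30) = 1626000 · e^(-0.022·30) = 1626000 · e^(-0.66)
= 1626000 · 0.51685 ≈ 840400.27

≈ 840,400 people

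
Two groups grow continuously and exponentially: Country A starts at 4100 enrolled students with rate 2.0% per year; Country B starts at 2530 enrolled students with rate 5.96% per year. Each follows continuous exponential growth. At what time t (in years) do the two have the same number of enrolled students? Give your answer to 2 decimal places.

t ≈ 12.19 years

4100·e^(0.02t) = 2530·e^(0.0596t)
4100/2530 = e^((0.0596 − 0.02)t) → ln(1.62055) = 0.0396·t
t = 0.48277 / 0.0396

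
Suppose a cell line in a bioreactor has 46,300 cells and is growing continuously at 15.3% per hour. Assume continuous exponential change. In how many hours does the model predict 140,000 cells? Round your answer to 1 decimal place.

140000 = 46300 · e^(0.153·t)
t = ln(140000/46300) / 0.153 = ln(3.02376) / 0.153 = 1.1065 / 0.153

t ≈ 7.2 hours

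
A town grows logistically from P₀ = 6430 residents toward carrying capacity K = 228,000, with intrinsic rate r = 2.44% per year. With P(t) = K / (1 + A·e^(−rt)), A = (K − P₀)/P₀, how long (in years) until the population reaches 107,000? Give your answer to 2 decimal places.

t ≈ 140.03 years

A = (228000 − 6430)/6430 = 34.45879
107000 = 228000/(1 + 34.45879·e^(−0.0244t)) → 1 + 34.45879·e^(−0.0244t) = 2.13084
e^(−0.0244t) = 0.032817 → t = ln(30.47182)/0.0244 = 3.4168/0.0244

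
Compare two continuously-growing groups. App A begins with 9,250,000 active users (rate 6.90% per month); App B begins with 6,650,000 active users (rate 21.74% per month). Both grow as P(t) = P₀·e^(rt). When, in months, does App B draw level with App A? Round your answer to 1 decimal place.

t ≈ 2.2 months

9250000·e^(0.069t) = 6650000·e^(0.2174t)
9250000/6650000 = e^((0.2174 − 0.069)t) → ln(1.39098) = 0.1484·t
t = 0.33001 / 0.1484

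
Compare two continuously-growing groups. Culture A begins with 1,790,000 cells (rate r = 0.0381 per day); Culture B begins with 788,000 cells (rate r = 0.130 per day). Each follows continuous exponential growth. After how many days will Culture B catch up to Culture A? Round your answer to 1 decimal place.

1790000·e^(0.0381t) = 788000·e^(0.13t)
1790000/788000 = e^((0.13 − 0.0381)t) → ln(2.27157) = 0.0919·t
t = 0.82047 / 0.0919

t ≈ 8.9 days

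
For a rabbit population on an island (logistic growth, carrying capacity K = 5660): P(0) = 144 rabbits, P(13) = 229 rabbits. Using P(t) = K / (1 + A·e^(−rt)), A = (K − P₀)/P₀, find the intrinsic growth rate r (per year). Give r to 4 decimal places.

A = (5660 − 144)/144 = 38.30556
229 = 5660/(1 + 38.30556·e^(−r·13)) → e^(−13r) = (24.71616 − 1)/38.30556 = 0.619131
r = −ln(0.619131)/13 = 0.47944/13

r ≈ 0.0369 per year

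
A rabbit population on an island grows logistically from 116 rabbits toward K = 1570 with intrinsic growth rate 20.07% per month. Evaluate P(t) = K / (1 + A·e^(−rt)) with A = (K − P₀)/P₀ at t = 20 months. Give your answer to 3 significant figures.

A = (1570 − 116)/116 = 12.53448
P(20) = 1570 / (1 + 12.53448·e^(−0.2007·20)) = 1570 / (1 + 12.53448·0.018061)
= 1570 / 1.22639 ≈ 1280.18

≈ 1,280 rabbits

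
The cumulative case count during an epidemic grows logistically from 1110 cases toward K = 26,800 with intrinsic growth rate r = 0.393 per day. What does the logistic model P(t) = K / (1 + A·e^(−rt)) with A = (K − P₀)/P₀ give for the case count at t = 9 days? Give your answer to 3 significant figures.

A = (26800 − 1110)/1110 = 23.14414
P(9) = 26800 / (1 + 23.14414·e^(−0.393·9)) = 26800 / (1 + 23.14414·0.0291)
= 26800 / 1.67351 ≈ 16014.28

≈ 16,000 cases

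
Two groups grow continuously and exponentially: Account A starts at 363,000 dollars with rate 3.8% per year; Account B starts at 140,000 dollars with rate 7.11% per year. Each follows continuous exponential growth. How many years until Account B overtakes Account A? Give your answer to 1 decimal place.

363000·e^(0.038t) = 140000·e^(0.0711t)
363000/140000 = e^((0.0711 − 0.038)t) → ln(2.59286) = 0.0331·t
t = 0.95276 / 0.0331

t ≈ 28.8 years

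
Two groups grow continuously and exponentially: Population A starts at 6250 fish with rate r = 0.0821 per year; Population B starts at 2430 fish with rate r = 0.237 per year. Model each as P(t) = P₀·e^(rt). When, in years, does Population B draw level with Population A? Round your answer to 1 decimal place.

t ≈ 6.1 years

6250·e^(0.0821t) = 2430·e^(0.237t)
6250/2430 = e^((0.237 − 0.0821)t) → ln(2.57202) = 0.1549·t
t = 0.94469 / 0.1549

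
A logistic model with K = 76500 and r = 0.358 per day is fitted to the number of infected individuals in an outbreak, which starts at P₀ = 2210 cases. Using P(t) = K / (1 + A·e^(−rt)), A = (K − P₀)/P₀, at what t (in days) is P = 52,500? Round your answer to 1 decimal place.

t ≈ 12.0 days

A = (76500 − 2210)/2210 = 33.61538
52500 = 76500/(1 + 33.61538·e^(−0.358t)) → 1 + 33.61538·e^(−0.358t) = 1.45714
e^(−0.358t) = 0.013599 → t = ln(73.53365)/0.358 = 4.29774/0.358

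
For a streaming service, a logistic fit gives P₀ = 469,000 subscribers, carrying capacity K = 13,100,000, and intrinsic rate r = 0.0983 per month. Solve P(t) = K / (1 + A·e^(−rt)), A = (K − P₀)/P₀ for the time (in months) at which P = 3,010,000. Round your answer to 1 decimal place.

A = (13100000 − 469000)/469000 = 26.93177
3010000 = 13100000/(1 + 26.93177·e^(−0.0983t)) → 1 + 26.93177·e^(−0.0983t) = 4.35216
e^(−0.0983t) = 0.124469 → t = ln(8.03416)/0.0983 = 2.0837/0.0983

t ≈ 21.2 months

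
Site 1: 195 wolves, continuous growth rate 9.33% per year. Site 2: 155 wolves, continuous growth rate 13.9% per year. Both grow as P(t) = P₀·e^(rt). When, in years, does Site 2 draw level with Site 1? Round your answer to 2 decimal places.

t ≈ 5.02 years

195·e^(0.0933t) = 155·e^(0.139t)
195/155 = e^((0.139 − 0.0933)t) → ln(1.25806) = 0.0457·t
t = 0.22957 / 0.0457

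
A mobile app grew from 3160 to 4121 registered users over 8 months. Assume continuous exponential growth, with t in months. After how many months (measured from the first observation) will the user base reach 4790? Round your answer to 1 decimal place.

t ≈ 12.5 months

r = ln(4121/3160) / 8 ≈ 0.03319 per month
t = ln(4790/3160) / r = 0.41596 / 0.03319 ≈ 12.532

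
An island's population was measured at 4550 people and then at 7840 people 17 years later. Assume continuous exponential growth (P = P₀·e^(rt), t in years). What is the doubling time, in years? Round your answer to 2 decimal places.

doubling time ≈ 21.66 years

r = ln(7840/4550) / 17 = ln(1.72308) / 17 ≈ 0.032007 per year
doubling time = ln 2 / |r| = 0.69315 / 0.032007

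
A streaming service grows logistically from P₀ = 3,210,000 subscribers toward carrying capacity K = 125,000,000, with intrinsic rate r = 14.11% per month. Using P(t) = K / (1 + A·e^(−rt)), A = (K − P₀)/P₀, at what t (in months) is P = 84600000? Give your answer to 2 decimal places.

A = (125000000 − 3210000)/3210000 = 37.94081
84600000 = 125000000/(1 + 37.94081·e^(−0.1411t)) → 1 + 37.94081·e^(−0.1411t) = 1.47754
e^(−0.1411t) = 0.012586 → t = ln(79.45031)/0.1411 = 4.37513/0.1411

t ≈ 31.01 months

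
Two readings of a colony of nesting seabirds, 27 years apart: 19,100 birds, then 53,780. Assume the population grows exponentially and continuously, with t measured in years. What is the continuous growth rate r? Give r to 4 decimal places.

r ≈ 0.0383 per year

53780 = 19100 · e^(r·27)
e^(27r) = 53780/19100 = 2.81571
r = ln(2.81571) / 27 = 1.03521 / 27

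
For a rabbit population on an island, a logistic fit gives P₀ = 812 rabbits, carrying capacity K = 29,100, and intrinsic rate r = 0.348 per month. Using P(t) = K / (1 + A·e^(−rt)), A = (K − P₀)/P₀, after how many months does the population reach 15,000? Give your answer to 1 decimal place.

A = (29100 − 812)/812 = 34.83744
15000 = 29100/(1 + 34.83744·e^(−0.348t)) → 1 + 34.83744·e^(−0.348t) = 1.94
e^(−0.348t) = 0.026982 → t = ln(37.0611)/0.348 = 3.61257/0.348

t ≈ 10.4 months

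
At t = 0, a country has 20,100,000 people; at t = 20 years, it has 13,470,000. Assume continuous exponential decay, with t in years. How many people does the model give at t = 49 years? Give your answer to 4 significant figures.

≈ 7,539,000 people

r = ln(13470000/20100000) / 20 ≈ -0.020013 per year
P(49) = 20100000 · e^(-0.020013·49) = 20100000 · 0.37508 ≈ 7539044.84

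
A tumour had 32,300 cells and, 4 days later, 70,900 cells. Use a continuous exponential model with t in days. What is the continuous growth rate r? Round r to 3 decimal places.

70900 = 32300 · e^(r·4)
e^(4r) = 70900/32300 = 2.19505
r = ln(2.19505) / 4 = 0.7862 / 4

r ≈ 0.197 per day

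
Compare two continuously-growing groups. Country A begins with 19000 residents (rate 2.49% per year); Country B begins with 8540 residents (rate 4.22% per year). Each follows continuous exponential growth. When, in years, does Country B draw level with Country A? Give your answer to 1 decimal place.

t ≈ 46.2 years

19000·e^(0.0249t) = 8540·e^(0.0422t)
19000/8540 = e^((0.0422 − 0.0249)t) → ln(2.22482) = 0.0173·t
t = 0.79968 / 0.0173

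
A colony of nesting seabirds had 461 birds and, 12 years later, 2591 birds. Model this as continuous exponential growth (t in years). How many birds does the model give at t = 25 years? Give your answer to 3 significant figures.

≈ 16,800 birds

r = ln(2591/461) / 12 ≈ 0.143867 per year
P(25) = 461 · e^(0.143867·25) = 461 · 36.47653 ≈ 16815.68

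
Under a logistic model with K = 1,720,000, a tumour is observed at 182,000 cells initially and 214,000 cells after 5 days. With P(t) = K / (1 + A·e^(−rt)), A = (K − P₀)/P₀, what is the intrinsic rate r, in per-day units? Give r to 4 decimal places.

A = (1720000 − 182000)/182000 = 8.45055
214000 = 1720000/(1 + 8.45055·e^(−r·5)) → e^(−5r) = (8.03738 − 1)/8.45055 = 0.832772
r = −ln(0.832772)/5 = 0.183/5

r ≈ 0.0366 per day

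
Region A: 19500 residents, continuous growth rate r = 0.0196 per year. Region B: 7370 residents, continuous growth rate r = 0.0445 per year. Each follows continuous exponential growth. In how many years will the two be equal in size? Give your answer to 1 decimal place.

19500·e^(0.0196t) = 7370·e^(0.0445t)
19500/7370 = e^((0.0445 − 0.0196)t) → ln(2.64586) = 0.0249·t
t = 0.973 / 0.0249

t ≈ 39.1 years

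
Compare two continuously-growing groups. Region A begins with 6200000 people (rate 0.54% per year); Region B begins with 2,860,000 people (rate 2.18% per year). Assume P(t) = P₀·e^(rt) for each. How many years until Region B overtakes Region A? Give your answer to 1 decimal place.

6200000·e^(0.0054t) = 2860000·e^(0.0218t)
6200000/2860000 = e^((0.0218 − 0.0054)t) → ln(2.16783) = 0.0164·t
t = 0.77373 / 0.0164

t ≈ 47.2 years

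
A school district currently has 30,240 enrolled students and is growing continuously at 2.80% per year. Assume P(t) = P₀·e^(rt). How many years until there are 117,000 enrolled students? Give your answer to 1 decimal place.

117000 = 30240 · e^(0.028·t)
t = ln(117000/30240) / 0.028 = ln(3.86905) / 0.028 = 1.35301 / 0.028

t ≈ 48.3 years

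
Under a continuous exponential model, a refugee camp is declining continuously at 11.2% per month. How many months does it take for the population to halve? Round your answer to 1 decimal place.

half-life = ln(2) / |r| = 0.69315 / 0.112

half-life ≈ 6.2 months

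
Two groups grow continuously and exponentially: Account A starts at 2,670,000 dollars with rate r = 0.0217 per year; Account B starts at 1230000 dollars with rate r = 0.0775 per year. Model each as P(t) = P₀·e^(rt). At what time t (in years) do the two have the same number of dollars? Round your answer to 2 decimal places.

2670000·e^(0.0217t) = 1230000·e^(0.0775t)
2670000/1230000 = e^((0.0775 − 0.0217)t) → ln(2.17073) = 0.0558·t
t = 0.77506 / 0.0558

t ≈ 13.89 years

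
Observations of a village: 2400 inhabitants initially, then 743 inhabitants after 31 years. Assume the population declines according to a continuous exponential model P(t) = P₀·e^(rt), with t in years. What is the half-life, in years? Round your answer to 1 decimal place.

r = ln(743/2400) / 31 = ln(0.30958) / 31 ≈ -0.037823 per year
half-life = ln 2 / |r| = 0.69315 / 0.037823

half-life ≈ 18.3 years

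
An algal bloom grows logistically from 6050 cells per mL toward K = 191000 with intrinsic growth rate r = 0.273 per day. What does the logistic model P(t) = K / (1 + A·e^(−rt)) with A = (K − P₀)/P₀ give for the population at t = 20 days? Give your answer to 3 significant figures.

A = (191000 − 6050)/6050 = 30.57025
P(20) = 191000 / (1 + 30.57025·e^(−0.273·20)) = 191000 / (1 + 30.57025·0.004254)
= 191000 / 1.13003 ≈ 169021.72

≈ 169,000 cells per mL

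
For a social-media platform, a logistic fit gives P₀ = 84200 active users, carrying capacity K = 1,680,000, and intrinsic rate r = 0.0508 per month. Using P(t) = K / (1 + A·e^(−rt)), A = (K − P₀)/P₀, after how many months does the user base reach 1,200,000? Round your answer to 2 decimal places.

t ≈ 75.95 months

A = (1680000 − 84200)/84200 = 18.95249
1200000 = 1680000/(1 + 18.95249·e^(−0.0508t)) → 1 + 18.95249·e^(−0.0508t) = 1.4
e^(−0.0508t) = 0.021105 → t = ln(47.38124)/0.0508 = 3.85823/0.0508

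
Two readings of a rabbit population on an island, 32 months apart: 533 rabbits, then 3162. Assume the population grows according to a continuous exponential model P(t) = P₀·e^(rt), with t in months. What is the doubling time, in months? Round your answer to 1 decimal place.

doubling time ≈ 12.5 months

r = ln(3162/533) / 32 = ln(5.93246) / 32 ≈ 0.055639 per month
doubling time = ln 2 / |r| = 0.69315 / 0.055639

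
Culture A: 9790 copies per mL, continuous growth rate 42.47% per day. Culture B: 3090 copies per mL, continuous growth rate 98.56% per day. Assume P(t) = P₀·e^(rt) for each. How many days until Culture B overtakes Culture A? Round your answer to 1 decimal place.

t ≈ 2.1 days

9790·e^(0.4247t) = 3090·e^(0.9856t)
9790/3090 = e^((0.9856 − 0.4247)t) → ln(3.16828) = 0.5609·t
t = 1.15319 / 0.5609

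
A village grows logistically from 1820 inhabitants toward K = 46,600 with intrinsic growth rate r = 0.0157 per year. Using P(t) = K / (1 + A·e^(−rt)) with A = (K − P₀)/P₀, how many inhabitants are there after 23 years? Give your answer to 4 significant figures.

≈ 2,568 inhabitants

A = (46600 − 1820)/1820 = 24.6044
P(23) = 46600 / (1 + 24.6044·e^(−0.0157·23)) = 46600 / (1 + 24.6044·0.696909)
= 46600 / 18.14703 ≈ 2567.91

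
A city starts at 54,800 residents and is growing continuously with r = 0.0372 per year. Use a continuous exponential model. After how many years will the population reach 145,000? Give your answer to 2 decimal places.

145000 = 54800 · e^(0.0372·t)
t = ln(145000/54800) / 0.0372 = ln(2.64599) / 0.0372 = 0.97304 / 0.0372

t ≈ 26.16 years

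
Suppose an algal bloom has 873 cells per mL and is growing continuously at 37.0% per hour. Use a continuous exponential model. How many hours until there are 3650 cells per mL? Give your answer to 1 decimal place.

3650 = 873 · e^(0.37·t)
t = ln(3650/873) / 0.37 = ln(4.18099) / 0.37 = 1.43055 / 0.37

t ≈ 3.9 hours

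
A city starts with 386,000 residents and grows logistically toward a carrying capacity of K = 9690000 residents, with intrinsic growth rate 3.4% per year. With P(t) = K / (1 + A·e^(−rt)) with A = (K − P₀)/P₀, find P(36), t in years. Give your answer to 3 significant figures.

≈ 1,200,000 residents

A = (9690000 − 386000)/386000 = 24.10363
P(36) = 9690000 / (1 + 24.10363·e^(−0.034·36)) = 9690000 / (1 + 24.10363·0.294052)
= 9690000 / 8.08771 ≈ 1198114.15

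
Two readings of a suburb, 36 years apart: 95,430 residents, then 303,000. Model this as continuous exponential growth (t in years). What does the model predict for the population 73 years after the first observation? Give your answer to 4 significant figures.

≈ 993,400 residents

r = ln(303000/95430) / 36 ≈ 0.032093 per year
P(73) = 95430 · e^(0.032093·73) = 95430 · 10.41006 ≈ 993431.78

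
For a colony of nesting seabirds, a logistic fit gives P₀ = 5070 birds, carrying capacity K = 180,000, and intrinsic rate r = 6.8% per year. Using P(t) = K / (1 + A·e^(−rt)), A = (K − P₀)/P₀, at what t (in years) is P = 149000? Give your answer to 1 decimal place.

A = (180000 − 5070)/5070 = 34.50296
149000 = 180000/(1 + 34.50296·e^(−0.068t)) → 1 + 34.50296·e^(−0.068t) = 1.20805
e^(−0.068t) = 0.00603 → t = ln(165.8368)/0.068 = 5.111/0.068

t ≈ 75.2 years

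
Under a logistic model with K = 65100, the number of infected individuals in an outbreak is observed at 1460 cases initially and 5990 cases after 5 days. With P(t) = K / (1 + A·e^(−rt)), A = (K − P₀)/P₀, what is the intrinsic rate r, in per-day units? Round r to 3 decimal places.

r ≈ 0.297 per day

A = (65100 − 1460)/1460 = 43.58904
5990 = 65100/(1 + 43.58904·e^(−r·5)) → e^(−5r) = (10.86811 − 1)/43.58904 = 0.22639
r = −ln(0.22639)/5 = 1.4855/5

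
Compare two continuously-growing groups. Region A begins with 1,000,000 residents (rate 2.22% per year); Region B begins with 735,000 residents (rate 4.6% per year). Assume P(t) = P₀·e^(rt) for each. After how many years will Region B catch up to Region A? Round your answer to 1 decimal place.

1000000·e^(0.0222t) = 735000·e^(0.046t)
1000000/735000 = e^((0.046 − 0.0222)t) → ln(1.36054) = 0.0238·t
t = 0.30788 / 0.0238

t ≈ 12.9 years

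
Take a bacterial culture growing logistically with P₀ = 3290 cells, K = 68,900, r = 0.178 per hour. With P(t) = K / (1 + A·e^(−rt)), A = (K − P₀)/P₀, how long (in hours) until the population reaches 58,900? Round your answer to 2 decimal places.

A = (68900 − 3290)/3290 = 19.94225
58900 = 68900/(1 + 19.94225·e^(−0.178t)) → 1 + 19.94225·e^(−0.178t) = 1.16978
e^(−0.178t) = 0.008514 → t = ln(117.45985)/0.178 = 4.7661/0.178

t ≈ 26.78 hours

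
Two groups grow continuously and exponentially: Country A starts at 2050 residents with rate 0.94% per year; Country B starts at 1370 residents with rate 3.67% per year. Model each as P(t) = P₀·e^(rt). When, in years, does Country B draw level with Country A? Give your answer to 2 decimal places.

2050·e^(0.0094t) = 1370·e^(0.0367t)
2050/1370 = e^((0.0367 − 0.0094)t) → ln(1.49635) = 0.0273·t
t = 0.40303 / 0.0273

t ≈ 14.76 years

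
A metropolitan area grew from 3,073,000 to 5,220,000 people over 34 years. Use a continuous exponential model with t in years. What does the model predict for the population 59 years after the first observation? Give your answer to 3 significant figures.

≈ 7,710,000 people

r = ln(5220000/3073000) / 34 ≈ 0.015584 per year
P(59) = 3073000 · e^(0.015584·59) = 3073000 · 2.50787 ≈ 7706683.43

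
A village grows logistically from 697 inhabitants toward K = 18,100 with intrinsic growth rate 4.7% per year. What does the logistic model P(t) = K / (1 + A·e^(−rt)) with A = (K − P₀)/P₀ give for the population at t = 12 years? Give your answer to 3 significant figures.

A = (18100 − 697)/697 = 24.96844
P(12) = 18100 / (1 + 24.96844·e^(−0.047·12)) = 18100 / (1 + 24.96844·0.568929)
= 18100 / 15.20526 ≈ 1190.38

≈ 1,190 inhabitants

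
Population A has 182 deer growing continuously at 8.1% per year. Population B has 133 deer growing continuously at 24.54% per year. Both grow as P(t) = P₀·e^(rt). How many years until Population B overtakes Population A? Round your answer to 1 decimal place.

t ≈ 1.9 years

182·e^(0.081t) = 133·e^(0.2454t)
182/133 = e^((0.2454 − 0.081)t) → ln(1.36842) = 0.1644·t
t = 0.31366 / 0.1644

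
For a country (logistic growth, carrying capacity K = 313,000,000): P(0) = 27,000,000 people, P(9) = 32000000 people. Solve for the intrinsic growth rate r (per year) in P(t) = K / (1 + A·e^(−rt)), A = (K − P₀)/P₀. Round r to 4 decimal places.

A = (313000000 − 27000000)/27000000 = 10.59259
32000000 = 313000000/(1 + 10.59259·e^(−r·9)) → e^(−9r) = (9.78125 − 1)/10.59259 = 0.828999
r = −ln(0.828999)/9 = 0.18754/9

r ≈ 0.0208 per year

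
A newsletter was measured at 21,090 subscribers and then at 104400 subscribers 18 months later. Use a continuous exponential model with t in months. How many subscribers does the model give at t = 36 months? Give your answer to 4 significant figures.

r = ln(104400/21090) / 18 ≈ 0.088857 per month
P(36) = 21090 · e^(0.088857·36) = 21090 · 24.50461 ≈ 516802.28

≈ 516,800 subscribers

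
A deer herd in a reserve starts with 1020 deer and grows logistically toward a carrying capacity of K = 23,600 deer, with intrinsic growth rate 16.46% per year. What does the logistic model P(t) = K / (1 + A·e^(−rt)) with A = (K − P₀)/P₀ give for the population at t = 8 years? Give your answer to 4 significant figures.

≈ 3,404 deer

A = (23600 − 1020)/1020 = 22.13725
P(8) = 23600 / (1 + 22.13725·e^(−0.1646·8)) = 23600 / (1 + 22.13725·0.267992)
= 23600 / 6.9326 ≈ 3404.21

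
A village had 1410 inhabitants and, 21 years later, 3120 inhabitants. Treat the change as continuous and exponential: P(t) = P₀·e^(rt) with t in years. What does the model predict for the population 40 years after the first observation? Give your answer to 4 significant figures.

≈ 6,401 inhabitants

r = ln(3120/1410) / 21 ≈ 0.037821 per year
P(40) = 1410 · e^(0.037821·40) = 1410 · 4.53962 ≈ 6400.87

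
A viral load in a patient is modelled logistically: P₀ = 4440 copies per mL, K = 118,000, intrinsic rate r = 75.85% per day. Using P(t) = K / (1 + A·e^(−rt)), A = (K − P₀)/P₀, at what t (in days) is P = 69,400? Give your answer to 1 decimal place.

A = (118000 − 4440)/4440 = 25.57658
69400 = 118000/(1 + 25.57658·e^(−0.7585t)) → 1 + 25.57658·e^(−0.7585t) = 1.70029
e^(−0.7585t) = 0.02738 → t = ln(36.52293)/0.7585 = 3.59794/0.7585

t ≈ 4.7 days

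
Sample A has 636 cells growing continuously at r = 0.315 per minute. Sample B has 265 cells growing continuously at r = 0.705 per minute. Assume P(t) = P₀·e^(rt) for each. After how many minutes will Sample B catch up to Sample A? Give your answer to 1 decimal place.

t ≈ 2.2 minutes

636·e^(0.315t) = 265·e^(0.705t)
636/265 = e^((0.705 − 0.315)t) → ln(2.4) = 0.39·t
t = 0.87547 / 0.39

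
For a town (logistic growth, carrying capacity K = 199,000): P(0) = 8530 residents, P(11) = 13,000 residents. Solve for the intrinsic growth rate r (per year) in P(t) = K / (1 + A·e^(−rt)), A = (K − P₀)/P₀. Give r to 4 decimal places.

r ≈ 0.0405 per year

A = (199000 − 8530)/8530 = 22.32943
13000 = 199000/(1 + 22.32943·e^(−r·11)) → e^(−11r) = (15.30769 − 1)/22.32943 = 0.640755
r = −ln(0.640755)/11 = 0.44511/11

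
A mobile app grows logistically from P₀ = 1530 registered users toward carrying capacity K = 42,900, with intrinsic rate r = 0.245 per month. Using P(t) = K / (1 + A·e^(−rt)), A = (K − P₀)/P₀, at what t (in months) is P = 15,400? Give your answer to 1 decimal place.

t ≈ 11.1 months

A = (42900 − 1530)/1530 = 27.03922
15400 = 42900/(1 + 27.03922·e^(−0.245t)) → 1 + 27.03922·e^(−0.245t) = 2.78571
e^(−0.245t) = 0.066042 → t = ln(15.14196)/0.245 = 2.71747/0.245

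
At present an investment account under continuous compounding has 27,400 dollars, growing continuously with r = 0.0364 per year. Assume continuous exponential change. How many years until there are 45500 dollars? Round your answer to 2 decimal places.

t ≈ 13.93 years

45500 = 27400 · e^(0.0364·t)
t = ln(45500/27400) / 0.0364 = ln(1.66058) / 0.0364 = 0.50717 / 0.0364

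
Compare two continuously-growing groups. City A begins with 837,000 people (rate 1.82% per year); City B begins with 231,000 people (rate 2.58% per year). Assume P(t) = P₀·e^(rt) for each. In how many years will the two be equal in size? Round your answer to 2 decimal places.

t ≈ 169.40 years

837000·e^(0.0182t) = 231000·e^(0.0258t)
837000/231000 = e^((0.0258 − 0.0182)t) → ln(3.62338) = 0.0076·t
t = 1.28741 / 0.0076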